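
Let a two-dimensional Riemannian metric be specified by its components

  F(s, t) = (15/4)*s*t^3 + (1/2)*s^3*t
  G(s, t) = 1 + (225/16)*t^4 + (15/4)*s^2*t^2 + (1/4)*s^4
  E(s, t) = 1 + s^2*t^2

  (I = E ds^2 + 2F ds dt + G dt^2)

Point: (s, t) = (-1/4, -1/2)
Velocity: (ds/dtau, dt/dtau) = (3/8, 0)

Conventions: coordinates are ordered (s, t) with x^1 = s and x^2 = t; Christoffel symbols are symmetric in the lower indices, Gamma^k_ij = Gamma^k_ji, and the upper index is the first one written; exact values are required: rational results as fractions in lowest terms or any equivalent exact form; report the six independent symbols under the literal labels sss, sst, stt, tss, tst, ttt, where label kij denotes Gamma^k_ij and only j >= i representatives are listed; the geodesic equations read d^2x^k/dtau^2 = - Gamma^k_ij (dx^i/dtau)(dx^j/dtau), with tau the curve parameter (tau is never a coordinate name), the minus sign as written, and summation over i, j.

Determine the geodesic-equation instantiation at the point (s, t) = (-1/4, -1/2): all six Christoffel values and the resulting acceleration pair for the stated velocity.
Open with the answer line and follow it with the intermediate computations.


Answer: Gamma_sss = -64/2001, Gamma_sst = -32/2001, Gamma_stt = -160/667, Gamma_tss = -496/2001, Gamma_tst = -248/2001, Gamma_ttt = -1240/667; accelerations (d^2s/dtau^2, d^2t/dtau^2) = (3/667, 93/2668)

E = 65/64, F = 31/256, G = 1985/1024 at the point
E_s = -1/8, E_t = -1/16, F_s = -33/64, F_t = -91/128, G_s = -31/64, G_t = -465/64
EG - F^2 = 2001/1024;  g^inv = (1024/2001) * [[1985/1024, -31/256], [-31/256, 65/64]]
first-kind symbols [ij,l] = (1/2)(d_i g_jl + d_j g_il - d_l g_ij): [ss,s] = E_s/2 = -1/16, [ss,t] = F_s - E_t/2 = -31/64, [st,s] = E_t/2 = -1/32, [st,t] = G_s/2 = -31/128, [tt,s] = F_t - G_s/2 = -15/32, [tt,t] = G_t/2 = -465/128
Gamma^s_ij = (G*[ij,s] - F*[ij,t])/(EG - F^2), Gamma^t_ij = (E*[ij,t] - F*[ij,s])/(EG - F^2)
Gamma_sss = -64/2001, Gamma_sst = -32/2001, Gamma_stt = -160/667, Gamma_tss = -496/2001, Gamma_tst = -248/2001, Gamma_ttt = -1240/667
d^2s/dtau^2 = -(Gamma_sss*(3/8)^2 + 2*Gamma_sst*(3/8)*(0) + Gamma_stt*(0)^2) = 3/667
d^2t/dtau^2 = -(Gamma_tss*(3/8)^2 + 2*Gamma_tst*(3/8)*(0) + Gamma_ttt*(0)^2) = 93/2668


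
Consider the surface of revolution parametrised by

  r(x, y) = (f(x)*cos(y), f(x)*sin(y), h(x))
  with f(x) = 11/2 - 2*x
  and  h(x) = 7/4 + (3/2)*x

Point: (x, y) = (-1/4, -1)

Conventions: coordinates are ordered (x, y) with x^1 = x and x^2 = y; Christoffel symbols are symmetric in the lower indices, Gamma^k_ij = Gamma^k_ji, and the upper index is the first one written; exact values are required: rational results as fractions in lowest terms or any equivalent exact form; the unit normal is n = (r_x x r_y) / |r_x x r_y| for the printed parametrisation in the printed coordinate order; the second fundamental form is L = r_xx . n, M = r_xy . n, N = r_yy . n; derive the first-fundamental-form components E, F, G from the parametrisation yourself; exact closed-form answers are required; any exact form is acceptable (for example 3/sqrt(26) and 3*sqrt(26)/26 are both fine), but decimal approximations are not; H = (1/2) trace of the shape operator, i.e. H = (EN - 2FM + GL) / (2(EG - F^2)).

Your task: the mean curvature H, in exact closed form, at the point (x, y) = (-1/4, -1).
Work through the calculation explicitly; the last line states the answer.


f = 6, f' = -2, f'' = 0, h' = 3/2, h'' = 0
E = 25/4, F = 0, G = 36; answer radicand W^2 = 25/4
unnormalised second-form numerators: l = 0, m = 0, n = 9; L = l/sqrt(25/4), and similarly M = m/sqrt(W^2), N = n/sqrt(W^2)
H = (E*n - 2*F*m + G*l) / (2*(EG - F^2)*sqrt(W^2)); E*n - 2*F*m + G*l = 225/4, EG - F^2 = 225, so H = (1/8)/sqrt(25/4)

Answer: H = 1/20


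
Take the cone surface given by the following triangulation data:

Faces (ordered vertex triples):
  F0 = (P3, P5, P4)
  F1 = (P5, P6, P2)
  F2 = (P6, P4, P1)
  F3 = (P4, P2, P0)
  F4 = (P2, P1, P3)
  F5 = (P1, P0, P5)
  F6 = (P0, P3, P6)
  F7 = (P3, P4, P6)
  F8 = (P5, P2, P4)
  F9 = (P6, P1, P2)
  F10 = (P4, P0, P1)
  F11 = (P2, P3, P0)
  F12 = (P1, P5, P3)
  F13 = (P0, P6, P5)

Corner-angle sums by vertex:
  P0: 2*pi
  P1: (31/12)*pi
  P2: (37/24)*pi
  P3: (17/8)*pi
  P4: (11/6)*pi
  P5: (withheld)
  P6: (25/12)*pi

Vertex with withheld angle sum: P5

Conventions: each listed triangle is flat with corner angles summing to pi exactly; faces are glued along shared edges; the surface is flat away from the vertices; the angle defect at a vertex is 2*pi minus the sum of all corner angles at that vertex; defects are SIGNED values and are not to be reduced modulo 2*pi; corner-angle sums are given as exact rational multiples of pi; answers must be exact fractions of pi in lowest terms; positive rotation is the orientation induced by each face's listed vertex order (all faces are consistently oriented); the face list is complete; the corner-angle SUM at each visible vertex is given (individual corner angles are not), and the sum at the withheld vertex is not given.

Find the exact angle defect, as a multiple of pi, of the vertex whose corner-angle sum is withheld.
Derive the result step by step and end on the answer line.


V = 7, E = 21, F = 14; chi = V - E + F = 0
Gauss-Bonnet: total defect = 2*pi*chi = 0; visible defects sum to -pi/6

Answer: defect(P5) = pi/6


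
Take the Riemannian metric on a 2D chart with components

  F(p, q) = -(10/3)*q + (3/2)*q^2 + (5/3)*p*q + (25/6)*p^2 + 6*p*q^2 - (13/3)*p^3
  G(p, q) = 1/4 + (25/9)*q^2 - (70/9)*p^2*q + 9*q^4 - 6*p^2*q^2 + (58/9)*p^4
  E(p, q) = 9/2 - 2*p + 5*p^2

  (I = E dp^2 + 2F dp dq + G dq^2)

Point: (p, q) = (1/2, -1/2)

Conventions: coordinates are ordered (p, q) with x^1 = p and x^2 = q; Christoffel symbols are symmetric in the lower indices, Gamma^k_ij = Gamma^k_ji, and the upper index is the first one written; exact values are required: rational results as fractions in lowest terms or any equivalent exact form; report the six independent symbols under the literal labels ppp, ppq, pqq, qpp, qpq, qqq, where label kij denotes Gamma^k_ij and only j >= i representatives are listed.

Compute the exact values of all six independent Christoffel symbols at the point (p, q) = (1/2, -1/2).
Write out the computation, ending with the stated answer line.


E = 19/4, F = 23/8, G = 361/144 at the point
E_p = 3, E_q = 0, F_p = 19/12, F_q = -7, G_p = 101/18, G_q = -139/18
EG - F^2 = 1049/288;  g^inv = (288/1049) * [[361/144, -23/8], [-23/8, 19/4]]
first-kind symbols [ij,l] = (1/2)(d_i g_jl + d_j g_il - d_l g_ij): [pp,p] = E_p/2 = 3/2, [pp,q] = F_p - E_q/2 = 19/12, [pq,p] = E_q/2 = 0, [pq,q] = G_p/2 = 101/36, [qq,p] = F_q - G_p/2 = -353/36, [qq,q] = G_q/2 = -139/36
Gamma^p_ij = (G*[ij,p] - F*[ij,q])/(EG - F^2), Gamma^q_ij = (E*[ij,q] - F*[ij,p])/(EG - F^2)

Answer: Gamma_ppp = -228/1049, Gamma_ppq = -2323/1049, Gamma_pqq = -69887/18882, Gamma_qpp = 924/1049, Gamma_qpq = 3838/1049, Gamma_qqq = 2837/1049


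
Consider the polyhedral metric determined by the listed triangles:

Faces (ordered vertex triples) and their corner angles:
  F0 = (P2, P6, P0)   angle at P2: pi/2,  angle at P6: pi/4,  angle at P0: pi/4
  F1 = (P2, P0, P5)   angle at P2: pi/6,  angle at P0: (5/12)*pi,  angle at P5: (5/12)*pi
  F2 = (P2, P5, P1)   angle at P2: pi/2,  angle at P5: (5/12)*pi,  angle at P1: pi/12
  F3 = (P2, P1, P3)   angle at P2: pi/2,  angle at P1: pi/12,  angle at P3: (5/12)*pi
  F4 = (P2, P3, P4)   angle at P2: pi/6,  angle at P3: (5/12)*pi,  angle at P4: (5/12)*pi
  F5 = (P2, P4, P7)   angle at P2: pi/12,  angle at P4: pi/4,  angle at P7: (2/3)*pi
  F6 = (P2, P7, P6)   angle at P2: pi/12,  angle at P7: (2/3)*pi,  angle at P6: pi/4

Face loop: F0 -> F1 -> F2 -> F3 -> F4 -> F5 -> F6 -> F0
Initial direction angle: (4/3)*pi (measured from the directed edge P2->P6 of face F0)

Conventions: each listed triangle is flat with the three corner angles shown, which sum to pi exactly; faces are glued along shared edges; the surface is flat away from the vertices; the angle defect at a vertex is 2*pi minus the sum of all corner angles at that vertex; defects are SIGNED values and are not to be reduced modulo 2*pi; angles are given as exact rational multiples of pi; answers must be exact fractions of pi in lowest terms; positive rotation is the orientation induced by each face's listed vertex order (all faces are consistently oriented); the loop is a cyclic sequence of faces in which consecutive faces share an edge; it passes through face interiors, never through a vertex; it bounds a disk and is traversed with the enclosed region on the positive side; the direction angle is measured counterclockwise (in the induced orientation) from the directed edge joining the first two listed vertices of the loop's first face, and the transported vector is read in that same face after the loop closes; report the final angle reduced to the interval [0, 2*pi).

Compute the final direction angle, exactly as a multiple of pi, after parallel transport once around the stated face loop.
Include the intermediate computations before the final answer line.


enclosed vertex P2: corner angles sum to 2*pi, defect = 2*pi - 2*pi = 0
summing the enclosed defects onto the initial angle, mod 2*pi in the induced orientation:
final angle = (4/3)*pi + 0 = (4/3)*pi (mod 2*pi)

Answer: final direction angle = (4/3)*pi


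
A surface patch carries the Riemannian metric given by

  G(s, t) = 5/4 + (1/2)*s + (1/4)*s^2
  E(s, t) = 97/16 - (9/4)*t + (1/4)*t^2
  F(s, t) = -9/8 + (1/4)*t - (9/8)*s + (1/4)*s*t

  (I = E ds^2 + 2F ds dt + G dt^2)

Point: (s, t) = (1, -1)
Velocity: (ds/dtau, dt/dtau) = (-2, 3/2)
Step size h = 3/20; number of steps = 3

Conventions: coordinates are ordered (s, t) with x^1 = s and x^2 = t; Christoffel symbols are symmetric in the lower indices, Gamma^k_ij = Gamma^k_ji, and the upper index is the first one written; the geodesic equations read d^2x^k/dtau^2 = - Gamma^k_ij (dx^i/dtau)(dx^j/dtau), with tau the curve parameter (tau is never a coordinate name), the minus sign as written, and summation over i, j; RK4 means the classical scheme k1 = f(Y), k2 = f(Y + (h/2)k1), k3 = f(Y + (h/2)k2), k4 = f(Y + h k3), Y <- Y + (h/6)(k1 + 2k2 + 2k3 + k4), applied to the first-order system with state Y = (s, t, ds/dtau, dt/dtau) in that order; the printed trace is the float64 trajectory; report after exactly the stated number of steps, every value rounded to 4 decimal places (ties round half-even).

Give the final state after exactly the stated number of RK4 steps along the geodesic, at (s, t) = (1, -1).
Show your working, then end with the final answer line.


f(Y) = (ds/dtau, dt/dtau, -Gamma^s_ij Y'^i Y'^j, -Gamma^t_ij Y'^i Y'^j) with the Gammas evaluated at the stage position; h = 0.150000; intermediate values shown to 6 dp
step 0: s = 1.0000, t = -1.0000, ds/dtau = -2.0000, dt/dtau = 1.5000
step 1:
  k1: at (s, t) = (1.000000, -1.000000), (ds/dtau, dt/dtau) = (-2.000000, 1.500000); Gamma_sss = 0.000000, Gamma_sst = -0.143791, Gamma_stt = 0.000000, Gamma_tss = 0.000000, Gamma_tst = 0.052288, Gamma_ttt = 0.000000; k1 = (-2.000000, 1.500000, -0.862745, 0.313725)
  k2: at (s, t) = (0.850000, -0.887500), (ds/dtau, dt/dtau) = (-2.064706, 1.523529); Gamma_sss = 0.000000, Gamma_sst = -0.147815, Gamma_stt = 0.000000, Gamma_tss = 0.000000, Gamma_tst = 0.050758, Gamma_ttt = 0.000000; k2 = (-2.064706, 1.523529, -0.929944, 0.319331)
  k3: at (s, t) = (0.845147, -0.885735), (ds/dtau, dt/dtau) = (-2.069746, 1.523950); Gamma_sss = 0.000000, Gamma_sst = -0.147916, Gamma_stt = 0.000000, Gamma_tss = 0.000000, Gamma_tst = 0.050676, Gamma_ttt = 0.000000; k3 = (-2.069746, 1.523950, -0.933111, 0.319683)
  k4: at (s, t) = (0.689538, -0.771408), (ds/dtau, dt/dtau) = (-2.139967, 1.547952); Gamma_sss = 0.000000, Gamma_sst = -0.152167, Gamma_stt = 0.000000, Gamma_tss = 0.000000, Gamma_tst = 0.048771, Gamma_ttt = 0.000000; k4 = (-2.139967, 1.547952, -1.008126, 0.323114)
  Y <- Y + (h/6)(k1 + 2k2 + 2k3 + k4): s = 0.6898, t = -0.7714, ds/dtau = -2.1399, dt/dtau = 1.5479
step 2:
  k1: at (s, t) = (0.689778, -0.771427), (ds/dtau, dt/dtau) = (-2.139925, 1.547872); Gamma_sss = 0.000000, Gamma_sst = -0.152163, Gamma_stt = 0.000000, Gamma_tss = 0.000000, Gamma_tst = 0.048776, Gamma_ttt = 0.000000; k1 = (-2.139925, 1.547872, -1.008028, 0.323128)
  k2: at (s, t) = (0.529284, -0.655337), (ds/dtau, dt/dtau) = (-2.215527, 1.572106); Gamma_sss = 0.000000, Gamma_sst = -0.156620, Gamma_stt = 0.000000, Gamma_tss = 0.000000, Gamma_tst = 0.046460, Gamma_ttt = 0.000000; k2 = (-2.215527, 1.572106, -1.091029, 0.323644)
  k3: at (s, t) = (0.523614, -0.653519), (ds/dtau, dt/dtau) = (-2.221752, 1.572145); Gamma_sss = 0.000000, Gamma_sst = -0.156736, Gamma_stt = 0.000000, Gamma_tss = 0.000000, Gamma_tst = 0.046338, Gamma_ttt = 0.000000; k3 = (-2.221752, 1.572145, -1.094934, 0.323712)
  k4: at (s, t) = (0.356515, -0.535605), (ds/dtau, dt/dtau) = (-2.304165, 1.596429); Gamma_sss = 0.000000, Gamma_sst = -0.161411, Gamma_stt = 0.000000, Gamma_tss = 0.000000, Gamma_tst = 0.043482, Gamma_ttt = 0.000000; k4 = (-2.304165, 1.596429, -1.187478, 0.319888)
  Y <- Y + (h/6)(k1 + 2k2 + 2k3 + k4): s = 0.3568, t = -0.5356, ds/dtau = -2.3041, dt/dtau = 1.5963
step 3:
  k1: at (s, t) = (0.356812, -0.535607), (ds/dtau, dt/dtau) = (-2.304110, 1.596315); Gamma_sss = 0.000000, Gamma_sst = -0.161407, Gamma_stt = 0.000000, Gamma_tss = 0.000000, Gamma_tst = 0.043490, Gamma_ttt = 0.000000; k1 = (-2.304110, 1.596315, -1.187334, 0.319920)
  k2: at (s, t) = (0.184004, -0.415884), (ds/dtau, dt/dtau) = (-2.393160, 1.620309); Gamma_sss = 0.000000, Gamma_sst = -0.166258, Gamma_stt = 0.000000, Gamma_tss = 0.000000, Gamma_tst = 0.040044, Gamma_ttt = 0.000000; k2 = (-2.393160, 1.620309, -1.289385, 0.310552)
  k3: at (s, t) = (0.177325, -0.414084), (ds/dtau, dt/dtau) = (-2.400814, 1.619606); Gamma_sss = 0.000000, Gamma_sst = -0.166386, Gamma_stt = 0.000000, Gamma_tss = 0.000000, Gamma_tst = 0.039863, Gamma_ttt = 0.000000; k3 = (-2.400814, 1.619606, -1.293939, 0.310004)
  k4: at (s, t) = (-0.003310, -0.292666), (ds/dtau, dt/dtau) = (-2.498201, 1.642816); Gamma_sss = 0.000000, Gamma_sst = -0.171393, Gamma_stt = 0.000000, Gamma_tss = 0.000000, Gamma_tst = 0.035643, Gamma_ttt = 0.000000; k4 = (-2.498201, 1.642816, -1.406821, 0.292565)
  Y <- Y + (h/6)(k1 + 2k2 + 2k3 + k4): s = -0.0029, t = -0.2926, ds/dtau = -2.4981, dt/dtau = 1.6427

Answer: s = -0.0029, t = -0.2926, ds/dtau = -2.4981, dt/dtau = 1.6427


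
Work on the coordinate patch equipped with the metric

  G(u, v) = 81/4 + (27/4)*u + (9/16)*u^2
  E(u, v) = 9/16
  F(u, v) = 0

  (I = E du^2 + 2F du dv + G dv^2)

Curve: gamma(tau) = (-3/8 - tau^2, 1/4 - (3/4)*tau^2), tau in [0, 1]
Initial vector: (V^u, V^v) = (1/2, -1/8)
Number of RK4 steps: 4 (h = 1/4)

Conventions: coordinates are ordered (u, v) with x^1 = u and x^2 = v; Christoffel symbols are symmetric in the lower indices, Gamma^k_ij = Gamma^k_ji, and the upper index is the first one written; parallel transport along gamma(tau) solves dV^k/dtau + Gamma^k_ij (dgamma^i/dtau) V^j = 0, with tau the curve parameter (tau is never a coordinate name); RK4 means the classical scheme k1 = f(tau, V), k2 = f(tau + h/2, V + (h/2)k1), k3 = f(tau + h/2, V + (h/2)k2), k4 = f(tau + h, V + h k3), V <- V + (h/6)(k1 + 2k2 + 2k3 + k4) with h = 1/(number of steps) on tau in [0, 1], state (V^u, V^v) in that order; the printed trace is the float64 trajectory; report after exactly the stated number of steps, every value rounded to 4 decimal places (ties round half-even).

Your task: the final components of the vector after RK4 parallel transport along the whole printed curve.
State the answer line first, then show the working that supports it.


Answer: V^u = 0.8451, V^v = -0.0375

gamma'(tau) = (-2*tau, -(3/2)*tau); f(tau, V)^k = -Gamma^k_ij(gamma(tau)) gamma'^i(tau) V^j; h = 1/4; intermediate values shown to 6 dp
curve data and Christoffel symbols at the stage parameters:
  tau = 0.000000: gamma = (-0.375000, 0.250000), gamma' = (0.000000, 0.000000); Gamma_uuu = 0.000000, Gamma_uuv = 0.000000, Gamma_uvv = -5.625000, Gamma_vuu = 0.000000, Gamma_vuv = 0.177778, Gamma_vvv = 0.000000
  tau = 0.125000: gamma = (-0.390625, 0.238281), gamma' = (-0.250000, -0.187500); Gamma_uuu = 0.000000, Gamma_uuv = 0.000000, Gamma_uvv = -5.609375, Gamma_vuu = 0.000000, Gamma_vuv = 0.178273, Gamma_vvv = 0.000000
  tau = 0.250000: gamma = (-0.437500, 0.203125), gamma' = (-0.500000, -0.375000); Gamma_uuu = 0.000000, Gamma_uuv = 0.000000, Gamma_uvv = -5.562500, Gamma_vuu = 0.000000, Gamma_vuv = 0.179775, Gamma_vvv = 0.000000
  tau = 0.375000: gamma = (-0.515625, 0.144531), gamma' = (-0.750000, -0.562500); Gamma_uuu = 0.000000, Gamma_uuv = 0.000000, Gamma_uvv = -5.484375, Gamma_vuu = 0.000000, Gamma_vuv = 0.182336, Gamma_vvv = 0.000000
  tau = 0.500000: gamma = (-0.625000, 0.062500), gamma' = (-1.000000, -0.750000); Gamma_uuu = 0.000000, Gamma_uuv = 0.000000, Gamma_uvv = -5.375000, Gamma_vuu = 0.000000, Gamma_vuv = 0.186047, Gamma_vvv = 0.000000
  tau = 0.625000: gamma = (-0.765625, -0.042969), gamma' = (-1.250000, -0.937500); Gamma_uuu = 0.000000, Gamma_uuv = 0.000000, Gamma_uvv = -5.234375, Gamma_vuu = 0.000000, Gamma_vuv = 0.191045, Gamma_vvv = 0.000000
  tau = 0.750000: gamma = (-0.937500, -0.171875), gamma' = (-1.500000, -1.125000); Gamma_uuu = 0.000000, Gamma_uuv = 0.000000, Gamma_uvv = -5.062500, Gamma_vuu = 0.000000, Gamma_vuv = 0.197531, Gamma_vvv = 0.000000
  tau = 0.875000: gamma = (-1.140625, -0.324219), gamma' = (-1.750000, -1.312500); Gamma_uuu = 0.000000, Gamma_uuv = 0.000000, Gamma_uvv = -4.859375, Gamma_vuu = 0.000000, Gamma_vuv = 0.205788, Gamma_vvv = 0.000000
  tau = 1.000000: gamma = (-1.375000, -0.500000), gamma' = (-2.000000, -1.500000); Gamma_uuu = 0.000000, Gamma_uuv = 0.000000, Gamma_uvv = -4.625000, Gamma_vuu = 0.000000, Gamma_vuv = 0.216216, Gamma_vvv = 0.000000
step 0: V^u = 0.5000, V^v = -0.1250
step 1: k1 = (0.000000, 0.000000), k2 = (0.131470, 0.011142), k3 = (0.130005, 0.011753), k4 = (0.254613, 0.024927); V <- V + (h/6)(k1 + 2k2 + 2k3 + k4): V^u = 0.5324, V^v = -0.1221
step 2: k1 = (0.254596, 0.024921), k2 = (0.366920, 0.041604), k3 = (0.360487, 0.043329), k4 = (0.448360, 0.066171); V <- V + (h/6)(k1 + 2k2 + 2k3 + k4): V^u = 0.6223, V^v = -0.1112
step 3: k1 = (0.448195, 0.066149), k2 = (0.505010, 0.096916), k3 = (0.486138, 0.099106), k4 = (0.492095, 0.139697); V <- V + (h/6)(k1 + 2k2 + 2k3 + k4): V^u = 0.7441, V^v = -0.0863
step 4: k1 = (0.491324, 0.139790), k2 = (0.438765, 0.192787), k3 = (0.396514, 0.193398), k4 = (0.263060, 0.257076); V <- V + (h/6)(k1 + 2k2 + 2k3 + k4): V^u = 0.8451, V^v = -0.0375


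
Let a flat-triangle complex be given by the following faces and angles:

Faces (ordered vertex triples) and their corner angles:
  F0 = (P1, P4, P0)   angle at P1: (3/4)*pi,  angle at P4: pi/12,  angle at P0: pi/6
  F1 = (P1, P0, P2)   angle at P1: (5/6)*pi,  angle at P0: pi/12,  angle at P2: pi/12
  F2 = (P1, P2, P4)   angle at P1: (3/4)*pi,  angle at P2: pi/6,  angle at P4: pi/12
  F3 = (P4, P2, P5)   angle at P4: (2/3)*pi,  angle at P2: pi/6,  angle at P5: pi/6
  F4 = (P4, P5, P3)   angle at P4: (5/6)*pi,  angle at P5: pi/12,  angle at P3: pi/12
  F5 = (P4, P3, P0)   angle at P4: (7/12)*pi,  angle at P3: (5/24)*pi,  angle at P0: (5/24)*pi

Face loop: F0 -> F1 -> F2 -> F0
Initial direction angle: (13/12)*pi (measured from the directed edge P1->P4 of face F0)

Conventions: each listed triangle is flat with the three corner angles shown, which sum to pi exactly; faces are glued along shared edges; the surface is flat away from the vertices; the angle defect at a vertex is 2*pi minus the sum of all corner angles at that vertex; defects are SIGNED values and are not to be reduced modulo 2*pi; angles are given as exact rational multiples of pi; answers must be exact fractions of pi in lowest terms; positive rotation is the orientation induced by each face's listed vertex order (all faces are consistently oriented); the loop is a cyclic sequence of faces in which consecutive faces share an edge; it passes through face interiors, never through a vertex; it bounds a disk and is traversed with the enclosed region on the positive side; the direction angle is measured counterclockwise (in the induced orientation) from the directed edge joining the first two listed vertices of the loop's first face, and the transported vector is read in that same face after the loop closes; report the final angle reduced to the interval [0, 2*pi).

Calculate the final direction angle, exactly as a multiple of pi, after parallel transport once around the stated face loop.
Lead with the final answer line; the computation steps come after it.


Answer: final direction angle = (3/4)*pi

enclosed vertex P1: corner angles sum to (7/3)*pi, defect = 2*pi - (7/3)*pi = -pi/3
by Gauss-Bonnet the loop rotates the vector by the enclosed defect sum (positive orientation, mod 2*pi)
final angle = (13/12)*pi - pi/3 = (3/4)*pi (mod 2*pi)


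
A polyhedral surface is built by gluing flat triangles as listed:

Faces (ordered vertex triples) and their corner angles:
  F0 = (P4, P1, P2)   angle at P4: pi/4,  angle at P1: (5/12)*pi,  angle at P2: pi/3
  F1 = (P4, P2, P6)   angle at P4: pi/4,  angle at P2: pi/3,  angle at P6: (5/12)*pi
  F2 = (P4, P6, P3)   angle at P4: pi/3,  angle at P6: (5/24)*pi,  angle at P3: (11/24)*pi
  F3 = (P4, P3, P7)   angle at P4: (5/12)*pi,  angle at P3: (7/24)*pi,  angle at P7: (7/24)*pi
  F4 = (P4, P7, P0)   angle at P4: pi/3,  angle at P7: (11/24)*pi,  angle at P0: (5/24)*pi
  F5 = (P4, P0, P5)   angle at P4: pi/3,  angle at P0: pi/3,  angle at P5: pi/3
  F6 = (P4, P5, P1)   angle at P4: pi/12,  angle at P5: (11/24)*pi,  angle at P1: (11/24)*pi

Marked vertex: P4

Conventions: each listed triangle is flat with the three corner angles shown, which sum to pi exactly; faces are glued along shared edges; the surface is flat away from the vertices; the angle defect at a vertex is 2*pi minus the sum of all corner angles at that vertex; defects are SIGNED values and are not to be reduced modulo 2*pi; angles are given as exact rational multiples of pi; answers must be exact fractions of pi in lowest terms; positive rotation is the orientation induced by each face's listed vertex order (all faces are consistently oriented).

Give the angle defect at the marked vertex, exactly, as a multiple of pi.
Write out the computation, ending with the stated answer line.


Sum of corner angles at P4: 2*pi
defect = 2*pi - 2*pi

Answer: defect(P4) = 0


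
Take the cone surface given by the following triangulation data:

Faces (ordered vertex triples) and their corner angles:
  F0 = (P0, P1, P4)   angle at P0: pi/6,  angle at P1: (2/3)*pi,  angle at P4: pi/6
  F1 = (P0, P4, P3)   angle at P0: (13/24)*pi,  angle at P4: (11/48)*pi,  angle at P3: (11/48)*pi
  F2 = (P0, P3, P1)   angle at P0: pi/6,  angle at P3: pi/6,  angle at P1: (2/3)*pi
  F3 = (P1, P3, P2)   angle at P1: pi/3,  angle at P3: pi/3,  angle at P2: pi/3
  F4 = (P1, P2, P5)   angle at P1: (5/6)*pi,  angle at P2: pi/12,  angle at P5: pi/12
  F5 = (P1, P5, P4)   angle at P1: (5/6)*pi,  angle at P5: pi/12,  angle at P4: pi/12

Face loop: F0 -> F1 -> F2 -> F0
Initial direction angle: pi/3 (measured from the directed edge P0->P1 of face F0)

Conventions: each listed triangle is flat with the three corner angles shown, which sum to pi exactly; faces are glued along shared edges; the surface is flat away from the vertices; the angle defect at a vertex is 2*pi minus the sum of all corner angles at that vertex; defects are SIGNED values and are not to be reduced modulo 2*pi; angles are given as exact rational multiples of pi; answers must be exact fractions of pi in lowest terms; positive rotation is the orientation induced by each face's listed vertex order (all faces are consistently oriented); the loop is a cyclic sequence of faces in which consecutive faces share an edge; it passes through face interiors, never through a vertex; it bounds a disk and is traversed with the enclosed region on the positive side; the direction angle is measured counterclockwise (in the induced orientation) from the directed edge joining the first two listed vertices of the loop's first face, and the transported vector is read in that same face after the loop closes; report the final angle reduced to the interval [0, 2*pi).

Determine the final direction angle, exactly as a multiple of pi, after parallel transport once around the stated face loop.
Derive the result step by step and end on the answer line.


enclosed vertex P0: corner angles sum to (7/8)*pi, defect = 2*pi - (7/8)*pi = (9/8)*pi
summing the enclosed defects onto the initial angle, mod 2*pi in the induced orientation:
final angle = pi/3 + (9/8)*pi = (35/24)*pi (mod 2*pi)

Answer: final direction angle = (35/24)*pi


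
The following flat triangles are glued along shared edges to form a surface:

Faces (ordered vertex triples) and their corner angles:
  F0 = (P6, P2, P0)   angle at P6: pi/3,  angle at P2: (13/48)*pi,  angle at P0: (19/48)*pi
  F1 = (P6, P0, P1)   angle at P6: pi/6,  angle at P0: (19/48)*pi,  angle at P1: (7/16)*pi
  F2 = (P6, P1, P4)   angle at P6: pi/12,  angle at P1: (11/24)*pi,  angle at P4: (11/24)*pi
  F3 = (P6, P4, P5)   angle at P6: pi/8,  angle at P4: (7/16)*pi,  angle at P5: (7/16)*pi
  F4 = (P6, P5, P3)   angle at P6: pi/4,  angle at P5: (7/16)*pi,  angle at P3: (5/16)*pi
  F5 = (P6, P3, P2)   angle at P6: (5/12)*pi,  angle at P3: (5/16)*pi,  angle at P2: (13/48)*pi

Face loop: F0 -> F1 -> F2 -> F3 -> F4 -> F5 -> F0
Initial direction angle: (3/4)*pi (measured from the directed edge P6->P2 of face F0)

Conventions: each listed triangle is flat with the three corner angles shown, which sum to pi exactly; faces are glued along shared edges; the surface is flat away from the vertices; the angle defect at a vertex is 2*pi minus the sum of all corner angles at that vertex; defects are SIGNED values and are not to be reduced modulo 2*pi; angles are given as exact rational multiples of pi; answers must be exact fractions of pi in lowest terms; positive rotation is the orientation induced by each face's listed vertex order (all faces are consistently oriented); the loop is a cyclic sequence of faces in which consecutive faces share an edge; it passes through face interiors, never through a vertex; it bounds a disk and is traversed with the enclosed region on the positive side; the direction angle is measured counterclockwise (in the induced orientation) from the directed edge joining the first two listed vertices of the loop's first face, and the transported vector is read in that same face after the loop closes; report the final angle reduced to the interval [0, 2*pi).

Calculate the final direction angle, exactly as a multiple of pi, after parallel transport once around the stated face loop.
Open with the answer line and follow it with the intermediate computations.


Answer: final direction angle = (11/8)*pi

enclosed vertex P6: corner angles sum to (11/8)*pi, defect = 2*pi - (11/8)*pi = (5/8)*pi
summing the enclosed defects onto the initial angle, mod 2*pi in the induced orientation:
final angle = (3/4)*pi + (5/8)*pi = (11/8)*pi (mod 2*pi)


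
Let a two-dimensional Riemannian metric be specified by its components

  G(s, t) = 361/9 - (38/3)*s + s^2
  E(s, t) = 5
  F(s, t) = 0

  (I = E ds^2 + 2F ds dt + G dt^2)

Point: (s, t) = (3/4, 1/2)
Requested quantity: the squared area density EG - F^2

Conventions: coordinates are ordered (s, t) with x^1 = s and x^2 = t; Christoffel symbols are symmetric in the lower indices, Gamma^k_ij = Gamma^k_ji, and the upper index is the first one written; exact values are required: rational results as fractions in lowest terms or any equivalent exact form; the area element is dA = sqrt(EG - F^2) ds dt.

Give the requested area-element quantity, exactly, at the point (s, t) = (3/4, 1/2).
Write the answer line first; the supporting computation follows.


Answer: EG - F^2 = 22445/144

E = 5, F = 0, G = 4489/144; EG - F^2 = 22445/144


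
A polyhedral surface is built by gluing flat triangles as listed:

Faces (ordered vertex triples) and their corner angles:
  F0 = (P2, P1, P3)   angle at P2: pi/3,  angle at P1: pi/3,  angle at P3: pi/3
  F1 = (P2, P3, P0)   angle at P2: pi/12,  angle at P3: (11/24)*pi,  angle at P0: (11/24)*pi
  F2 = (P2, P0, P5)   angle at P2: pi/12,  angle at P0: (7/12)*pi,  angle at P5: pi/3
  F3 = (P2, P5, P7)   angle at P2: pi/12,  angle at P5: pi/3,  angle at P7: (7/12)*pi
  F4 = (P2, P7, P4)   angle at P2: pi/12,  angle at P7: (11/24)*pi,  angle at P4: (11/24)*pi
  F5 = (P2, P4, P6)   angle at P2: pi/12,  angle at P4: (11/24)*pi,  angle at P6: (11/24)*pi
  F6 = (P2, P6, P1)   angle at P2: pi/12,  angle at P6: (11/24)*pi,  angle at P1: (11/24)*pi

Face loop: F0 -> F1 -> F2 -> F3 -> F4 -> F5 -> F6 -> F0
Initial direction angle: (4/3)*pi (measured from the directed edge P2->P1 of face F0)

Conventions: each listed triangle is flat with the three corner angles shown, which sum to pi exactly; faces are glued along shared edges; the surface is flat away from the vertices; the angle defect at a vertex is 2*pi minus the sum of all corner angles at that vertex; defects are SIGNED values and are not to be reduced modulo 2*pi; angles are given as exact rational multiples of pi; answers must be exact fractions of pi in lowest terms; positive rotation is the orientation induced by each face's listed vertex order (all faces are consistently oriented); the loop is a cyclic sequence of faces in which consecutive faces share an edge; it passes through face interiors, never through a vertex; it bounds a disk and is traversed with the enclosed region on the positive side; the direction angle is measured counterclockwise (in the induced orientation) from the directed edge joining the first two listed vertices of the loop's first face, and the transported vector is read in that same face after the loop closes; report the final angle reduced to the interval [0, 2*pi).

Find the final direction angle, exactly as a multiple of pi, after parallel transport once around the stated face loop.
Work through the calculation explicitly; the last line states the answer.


enclosed vertex P2: corner angles sum to (5/6)*pi, defect = 2*pi - (5/6)*pi = (7/6)*pi
adding the enclosed defects to the starting angle (mod 2*pi, induced orientation) gives the holonomy
final angle = (4/3)*pi + (7/6)*pi = pi/2 (mod 2*pi)

Answer: final direction angle = pi/2


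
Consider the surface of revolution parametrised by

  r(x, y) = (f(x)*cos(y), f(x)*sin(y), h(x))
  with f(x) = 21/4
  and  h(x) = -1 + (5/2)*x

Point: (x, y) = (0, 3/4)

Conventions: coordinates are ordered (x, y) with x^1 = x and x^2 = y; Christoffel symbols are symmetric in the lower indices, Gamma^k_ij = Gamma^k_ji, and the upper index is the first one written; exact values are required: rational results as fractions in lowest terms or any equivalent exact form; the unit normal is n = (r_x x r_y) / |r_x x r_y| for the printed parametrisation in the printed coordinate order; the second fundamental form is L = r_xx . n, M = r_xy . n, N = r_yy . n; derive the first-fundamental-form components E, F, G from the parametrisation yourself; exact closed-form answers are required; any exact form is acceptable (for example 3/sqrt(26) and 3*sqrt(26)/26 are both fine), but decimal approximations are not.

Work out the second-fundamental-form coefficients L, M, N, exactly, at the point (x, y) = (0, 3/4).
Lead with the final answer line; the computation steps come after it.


Answer: L = 0, M = 0, N = 21/4

f = 21/4, f' = 0, f'' = 0, h' = 5/2, h'' = 0
E = 25/4, F = 0, G = 441/16; answer radicand W^2 = 25/4
unnormalised second-form numerators: l = 0, m = 0, n = 105/8; L = l/sqrt(25/4), and similarly M = m/sqrt(W^2), N = n/sqrt(W^2)


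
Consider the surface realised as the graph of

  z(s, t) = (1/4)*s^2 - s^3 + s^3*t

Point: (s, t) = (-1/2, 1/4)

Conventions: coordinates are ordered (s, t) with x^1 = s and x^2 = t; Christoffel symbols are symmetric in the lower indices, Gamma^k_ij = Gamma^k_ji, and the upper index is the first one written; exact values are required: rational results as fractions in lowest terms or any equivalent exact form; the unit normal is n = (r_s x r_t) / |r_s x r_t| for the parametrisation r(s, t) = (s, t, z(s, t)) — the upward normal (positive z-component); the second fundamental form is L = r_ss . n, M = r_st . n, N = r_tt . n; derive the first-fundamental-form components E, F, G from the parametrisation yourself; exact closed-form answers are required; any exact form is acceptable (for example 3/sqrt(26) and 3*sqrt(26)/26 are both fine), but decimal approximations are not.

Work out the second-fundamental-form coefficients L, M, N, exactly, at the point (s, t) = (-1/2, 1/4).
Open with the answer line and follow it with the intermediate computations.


Answer: L = 4*sqrt(429)/39, M = 4*sqrt(429)/143, N = 0

z_s = -13/16, z_t = -1/8, z_ss = 11/4, z_st = 3/4, z_tt = 0
E = 425/256, F = 13/128, G = 65/64; answer radicand W^2 = 429/256
unnormalised second-form numerators: l = 11/4, m = 3/4, n = 0; L = l/sqrt(429/256), and similarly M = m/sqrt(W^2), N = n/sqrt(W^2)


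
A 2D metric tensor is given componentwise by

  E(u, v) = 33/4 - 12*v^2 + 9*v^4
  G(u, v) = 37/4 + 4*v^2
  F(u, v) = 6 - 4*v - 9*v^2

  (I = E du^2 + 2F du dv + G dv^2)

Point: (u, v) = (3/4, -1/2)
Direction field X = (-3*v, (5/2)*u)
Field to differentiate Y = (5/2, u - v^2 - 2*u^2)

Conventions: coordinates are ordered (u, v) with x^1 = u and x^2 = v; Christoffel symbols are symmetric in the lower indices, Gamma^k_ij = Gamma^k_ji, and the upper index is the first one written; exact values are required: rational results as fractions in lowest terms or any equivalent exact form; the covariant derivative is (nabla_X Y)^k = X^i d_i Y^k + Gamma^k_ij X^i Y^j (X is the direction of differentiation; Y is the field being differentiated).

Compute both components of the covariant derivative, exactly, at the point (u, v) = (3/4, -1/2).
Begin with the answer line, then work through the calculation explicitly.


Answer: (nabla_X Y)^u = 38775/6788, (nabla_X Y)^v = -37149/6788

E = 93/16, F = 23/4, G = 41/4 at the point
E_u = 0, E_v = 15/2, F_u = 0, F_v = 5, G_u = 0, G_v = -4
EG - F^2 = 1697/64;  g^inv = (64/1697) * [[41/4, -23/4], [-23/4, 93/16]]
first-kind symbols [ij,l] = (1/2)(d_i g_jl + d_j g_il - d_l g_ij): [uu,u] = E_u/2 = 0, [uu,v] = F_u - E_v/2 = -15/4, [uv,u] = E_v/2 = 15/4, [uv,v] = G_u/2 = 0, [vv,u] = F_v - G_u/2 = 5, [vv,v] = G_v/2 = -2
Gamma^u_ij = (G*[ij,u] - F*[ij,v])/(EG - F^2), Gamma^v_ij = (E*[ij,v] - F*[ij,u])/(EG - F^2)
Gamma_uuu = 1380/1697, Gamma_uuv = 2460/1697, Gamma_uvv = 4016/1697, Gamma_vuu = -1395/1697, Gamma_vuv = -1380/1697, Gamma_vvv = -2584/1697
X = (3/2, 15/8), Y = (5/2, -5/8) at the point


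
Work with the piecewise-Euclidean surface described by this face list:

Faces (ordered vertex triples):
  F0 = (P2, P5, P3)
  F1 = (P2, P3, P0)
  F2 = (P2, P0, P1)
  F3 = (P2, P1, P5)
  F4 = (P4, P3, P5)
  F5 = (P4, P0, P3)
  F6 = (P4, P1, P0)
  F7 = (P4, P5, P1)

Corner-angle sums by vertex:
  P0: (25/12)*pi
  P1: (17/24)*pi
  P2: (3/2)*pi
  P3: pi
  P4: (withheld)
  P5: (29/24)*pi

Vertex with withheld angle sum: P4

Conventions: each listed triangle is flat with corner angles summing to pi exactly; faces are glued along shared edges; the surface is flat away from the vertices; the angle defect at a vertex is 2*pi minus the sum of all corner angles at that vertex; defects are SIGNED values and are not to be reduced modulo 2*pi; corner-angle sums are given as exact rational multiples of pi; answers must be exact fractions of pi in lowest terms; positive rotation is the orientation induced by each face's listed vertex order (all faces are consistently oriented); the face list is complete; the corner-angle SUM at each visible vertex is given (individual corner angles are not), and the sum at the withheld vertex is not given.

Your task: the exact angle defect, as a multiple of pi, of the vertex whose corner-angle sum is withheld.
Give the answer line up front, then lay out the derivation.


Answer: defect(P4) = pi/2

V = 6, E = 12, F = 8; chi = V - E + F = 2
Gauss-Bonnet: total defect = 2*pi*chi = 4*pi; visible defects sum to (7/2)*pi


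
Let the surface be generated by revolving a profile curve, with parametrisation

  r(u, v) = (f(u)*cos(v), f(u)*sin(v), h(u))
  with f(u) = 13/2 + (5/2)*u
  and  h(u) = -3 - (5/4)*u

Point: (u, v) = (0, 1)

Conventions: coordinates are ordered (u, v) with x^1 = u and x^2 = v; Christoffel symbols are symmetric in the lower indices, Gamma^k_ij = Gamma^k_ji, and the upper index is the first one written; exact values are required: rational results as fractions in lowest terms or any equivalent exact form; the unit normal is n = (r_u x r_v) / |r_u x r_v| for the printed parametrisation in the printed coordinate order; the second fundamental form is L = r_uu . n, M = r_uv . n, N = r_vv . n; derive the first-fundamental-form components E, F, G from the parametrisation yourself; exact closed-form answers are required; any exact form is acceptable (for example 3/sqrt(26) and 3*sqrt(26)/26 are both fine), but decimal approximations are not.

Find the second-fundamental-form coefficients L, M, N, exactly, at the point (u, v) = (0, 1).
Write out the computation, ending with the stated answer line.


f = 13/2, f' = 5/2, f'' = 0, h' = -5/4, h'' = 0
E = 125/16, F = 0, G = 169/4; answer radicand W^2 = 125/16
unnormalised second-form numerators: l = 0, m = 0, n = -65/8; L = l/sqrt(125/16), and similarly M = m/sqrt(W^2), N = n/sqrt(W^2)

Answer: L = 0, M = 0, N = -13*sqrt(5)/10


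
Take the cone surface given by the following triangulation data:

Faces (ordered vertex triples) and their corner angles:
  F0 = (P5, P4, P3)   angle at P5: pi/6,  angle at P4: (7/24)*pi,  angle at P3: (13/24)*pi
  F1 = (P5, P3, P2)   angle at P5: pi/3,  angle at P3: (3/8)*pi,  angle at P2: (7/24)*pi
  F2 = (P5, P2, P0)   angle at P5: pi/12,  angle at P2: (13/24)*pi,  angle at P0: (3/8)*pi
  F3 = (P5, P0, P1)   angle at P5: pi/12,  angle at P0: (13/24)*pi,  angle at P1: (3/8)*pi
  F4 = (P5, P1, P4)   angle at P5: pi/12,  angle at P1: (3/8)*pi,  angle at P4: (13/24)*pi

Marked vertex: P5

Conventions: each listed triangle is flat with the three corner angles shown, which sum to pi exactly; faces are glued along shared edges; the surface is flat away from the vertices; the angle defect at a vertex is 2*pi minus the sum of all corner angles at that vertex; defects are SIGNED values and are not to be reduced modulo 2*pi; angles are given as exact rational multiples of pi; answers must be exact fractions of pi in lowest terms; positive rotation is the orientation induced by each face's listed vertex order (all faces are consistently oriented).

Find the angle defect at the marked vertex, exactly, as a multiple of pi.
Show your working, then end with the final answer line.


Sum of corner angles at P5: (3/4)*pi
defect = 2*pi - (3/4)*pi

Answer: defect(P5) = (5/4)*pi


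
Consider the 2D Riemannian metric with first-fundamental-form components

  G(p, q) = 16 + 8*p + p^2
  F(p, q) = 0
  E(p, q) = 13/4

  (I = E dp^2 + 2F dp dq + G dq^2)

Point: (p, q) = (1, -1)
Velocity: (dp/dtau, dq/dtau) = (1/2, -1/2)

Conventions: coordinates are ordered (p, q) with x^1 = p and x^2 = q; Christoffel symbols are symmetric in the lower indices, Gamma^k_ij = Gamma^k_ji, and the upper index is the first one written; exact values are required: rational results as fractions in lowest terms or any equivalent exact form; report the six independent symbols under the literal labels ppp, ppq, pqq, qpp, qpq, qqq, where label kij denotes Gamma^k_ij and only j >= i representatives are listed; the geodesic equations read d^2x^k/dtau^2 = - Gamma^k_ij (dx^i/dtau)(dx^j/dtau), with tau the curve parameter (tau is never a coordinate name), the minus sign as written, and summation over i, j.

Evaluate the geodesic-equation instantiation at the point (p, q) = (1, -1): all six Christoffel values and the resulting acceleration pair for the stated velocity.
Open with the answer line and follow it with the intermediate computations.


Answer: Gamma_ppp = 0, Gamma_ppq = 0, Gamma_pqq = -20/13, Gamma_qpp = 0, Gamma_qpq = 1/5, Gamma_qqq = 0; accelerations (d^2p/dtau^2, d^2q/dtau^2) = (5/13, 1/10)

E = 13/4, F = 0, G = 25 at the point
E_p = 0, E_q = 0, F_p = 0, F_q = 0, G_p = 10, G_q = 0
EG - F^2 = 325/4;  g^inv = (4/325) * [[25, 0], [0, 13/4]]
first-kind symbols [ij,l] = (1/2)(d_i g_jl + d_j g_il - d_l g_ij): [pp,p] = E_p/2 = 0, [pp,q] = F_p - E_q/2 = 0, [pq,p] = E_q/2 = 0, [pq,q] = G_p/2 = 5, [qq,p] = F_q - G_p/2 = -5, [qq,q] = G_q/2 = 0
Gamma^p_ij = (G*[ij,p] - F*[ij,q])/(EG - F^2), Gamma^q_ij = (E*[ij,q] - F*[ij,p])/(EG - F^2)
Gamma_ppp = 0, Gamma_ppq = 0, Gamma_pqq = -20/13, Gamma_qpp = 0, Gamma_qpq = 1/5, Gamma_qqq = 0
d^2p/dtau^2 = -(Gamma_ppp*(1/2)^2 + 2*Gamma_ppq*(1/2)*(-1/2) + Gamma_pqq*(-1/2)^2) = 5/13
d^2q/dtau^2 = -(Gamma_qpp*(1/2)^2 + 2*Gamma_qpq*(1/2)*(-1/2) + Gamma_qqq*(-1/2)^2) = 1/10
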